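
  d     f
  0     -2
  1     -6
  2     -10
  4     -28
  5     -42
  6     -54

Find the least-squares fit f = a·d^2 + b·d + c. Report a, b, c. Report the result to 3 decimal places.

a = -1.092, b = -2.235, c = -2.041

The normal equations are: 2194·a + 414·b + 82·c = -3488;  414·a + 82·b + 18·c = -672;  82·a + 18·b + 6·c = -142.
Solving the 3×3 system (Gaussian elimination) gives a = -107/98, b = -219/98, c = -100/49.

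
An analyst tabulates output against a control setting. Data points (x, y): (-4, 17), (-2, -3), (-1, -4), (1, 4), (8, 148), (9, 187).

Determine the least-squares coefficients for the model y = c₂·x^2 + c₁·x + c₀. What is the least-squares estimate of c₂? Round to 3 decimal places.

Normal-equation sums: Σx^2·x^2 = 10931, Σx^2·x = 1169, Σx^2 = 167, Σx·x = 167, Σx = 11, Σ1 = 6.
For Aᵀy: Σx^2·y = 24879, Σx·y = 2813, Σy = 349.
AᵀA·[c₂, c₁, c₀]ᵀ = Aᵀy becomes [[10931, 1169, 167]; [1169, 167, 11]; [167, 11, 6]]·[c₂, c₁, c₀]ᵀ = [24879, 2813, 349]ᵀ.
Row-reducing yields c₂ = 527507/267072, c₁ = 852949/267072, c₀ = -118555/44512.

c₂ = 1.975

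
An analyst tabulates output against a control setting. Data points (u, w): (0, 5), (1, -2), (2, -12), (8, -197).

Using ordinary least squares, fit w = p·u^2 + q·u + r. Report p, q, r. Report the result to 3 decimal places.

p = -2.773, q = -3.015, r = 4.631

MᵀM·[p, q, r]ᵀ = Mᵀw reads: 4113·p + 521·q + 69·r = -12658;  521·p + 69·q + 11·r = -1602;  69·p + 11·q + 4·r = -206.
Solving the 3×3 system (Gaussian elimination) gives p = -979/353, q = -5321/1765, r = 8174/1765.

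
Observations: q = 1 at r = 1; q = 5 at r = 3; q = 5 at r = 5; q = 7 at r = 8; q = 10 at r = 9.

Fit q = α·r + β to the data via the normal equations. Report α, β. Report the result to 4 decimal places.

α = 0.9241, β = 0.7946

From the data, Σr·r = 180, Σr = 26, Σ1 = 5.
Right-hand side: Σr·q = 187, Σq = 28.
AᵀA·[α, β]ᵀ = Aᵀq becomes [[180, 26]; [26, 5]]·[α, β]ᵀ = [187, 28]ᵀ.
det = 180·5 − 26² = 224.
α = (187·5 − 26·28)/224 = 207/224; β = (180·28 − 26·187)/224 = 89/112.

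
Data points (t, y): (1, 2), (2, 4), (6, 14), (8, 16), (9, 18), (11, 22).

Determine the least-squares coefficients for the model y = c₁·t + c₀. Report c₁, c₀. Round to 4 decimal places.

XᵀX·[c₁, c₀]ᵀ = Xᵀy reads: 307·c₁ + 37·c₀ = 626;  37·c₁ + 6·c₀ = 76.
Δ = 307·6 − 37² = 473.
c₁ = (626·6 − 37·76)/473 = 944/473; c₀ = (307·76 − 37·626)/473 = 170/473.

c₁ = 1.9958, c₀ = 0.3594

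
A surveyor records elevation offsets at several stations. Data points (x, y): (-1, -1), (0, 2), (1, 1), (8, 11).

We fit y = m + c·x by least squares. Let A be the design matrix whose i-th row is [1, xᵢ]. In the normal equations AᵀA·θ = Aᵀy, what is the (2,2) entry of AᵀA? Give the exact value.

Row 2 ↔ basis x, column 2 ↔ basis x, so (AᵀA)_{2,2} = Σᵢ (x)·(x) = (-1)·(-1) + (0)·(0) + (1)·(1) + (8)·(8) = 66.

66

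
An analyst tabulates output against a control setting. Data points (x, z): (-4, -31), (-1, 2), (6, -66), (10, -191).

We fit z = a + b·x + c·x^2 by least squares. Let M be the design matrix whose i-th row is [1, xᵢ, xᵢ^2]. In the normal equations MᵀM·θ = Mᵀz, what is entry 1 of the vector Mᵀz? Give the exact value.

Entry 1 ↔ basis 1, so (Mᵀz)_{1} = Σᵢ zᵢ = (1)·(-31) + (1)·(2) + (1)·(-66) + (1)·(-191) = -286.

-286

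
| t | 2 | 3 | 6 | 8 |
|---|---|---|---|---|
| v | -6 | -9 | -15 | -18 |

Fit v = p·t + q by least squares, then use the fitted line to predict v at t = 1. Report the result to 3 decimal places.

v̂ = -4.582

Setting ∂/∂p … = 0 gives: 113·p + 19·q = -273;  19·p + 4·q = -48.
Eliminating q: 4·(row 1) − 19·(row 2) gives 91·p = 4·(-273) − 19·(-48) = -180, so p = -180/91.
Then q = ((-48) − 19·(-180/91))/4 = -237/91.
At t = 1: v̂ = (-180/91)·(1) + (-237/91)·(1) = -417/91.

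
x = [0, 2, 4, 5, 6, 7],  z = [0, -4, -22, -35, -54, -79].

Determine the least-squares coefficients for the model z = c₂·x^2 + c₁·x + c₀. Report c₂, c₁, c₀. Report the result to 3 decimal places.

From the data, Σx^2·x^2 = 4594, Σx^2·x = 756, Σx^2 = 130, Σx·x = 130, Σx = 24, Σ1 = 6.
Moment sums: Σx^2·z = -7058, Σx·z = -1148, Σz = -194.
MᵀM·[c₂, c₁, c₀]ᵀ = Mᵀz becomes [[4594, 756, 130]; [756, 130, 24]; [130, 24, 6]]·[c₂, c₁, c₀]ᵀ = [-7058, -1148, -194]ᵀ.
Solving the 3×3 system (Gaussian elimination) gives c₂ = -139/71, c₁ = 188/71, c₀ = -36/71.

c₂ = -1.958, c₁ = 2.648, c₀ = -0.507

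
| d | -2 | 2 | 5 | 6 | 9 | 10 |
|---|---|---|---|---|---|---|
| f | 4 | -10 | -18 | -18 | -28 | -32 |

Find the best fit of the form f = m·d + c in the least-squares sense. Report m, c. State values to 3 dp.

Entries of MᵀM: Σd·d = 250, Σd = 30, Σ1 = 6.
Right-hand side: Σd·f = -798, Σf = -102.
MᵀM·[m, c]ᵀ = Mᵀf becomes [[250, 30]; [30, 6]]·[m, c]ᵀ = [-798, -102]ᵀ.
det = 250·6 − 30² = 600.
m = ((-798)·6 − 30·(-102))/600 = -72/25; c = (250·(-102) − 30·(-798))/600 = -13/5.

m = -2.880, c = -2.600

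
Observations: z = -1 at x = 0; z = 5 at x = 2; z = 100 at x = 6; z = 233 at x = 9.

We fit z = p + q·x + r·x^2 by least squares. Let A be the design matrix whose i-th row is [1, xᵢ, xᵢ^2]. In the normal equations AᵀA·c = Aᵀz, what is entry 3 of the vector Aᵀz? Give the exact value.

Entry 3 ↔ basis x^2, so (Aᵀz)_{3} = Σᵢ (x^2)·zᵢ = (0)·(-1) + (4)·(5) + (36)·(100) + (81)·(233) = 22493.

22493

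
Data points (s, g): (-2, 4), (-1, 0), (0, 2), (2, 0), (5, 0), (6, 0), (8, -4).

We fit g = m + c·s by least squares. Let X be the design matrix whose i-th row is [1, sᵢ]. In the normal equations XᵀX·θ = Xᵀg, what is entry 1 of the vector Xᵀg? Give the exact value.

Entry 1 ↔ basis 1, so (Xᵀg)_{1} = Σᵢ gᵢ = (1)·(4) + (1)·(0) + (1)·(2) + (1)·(0) + (1)·(0) + (1)·(0) + (1)·(-4) = 2.

2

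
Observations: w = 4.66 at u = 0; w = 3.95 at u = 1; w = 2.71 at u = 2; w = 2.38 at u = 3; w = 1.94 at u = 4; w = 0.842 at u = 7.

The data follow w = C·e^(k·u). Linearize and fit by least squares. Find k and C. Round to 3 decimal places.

k = -0.244, C = 4.797

With ln wᵢ as the transformed response and uᵢ as the regressor:
AᵀA = [[79.0000, 17.0000]; [17.0000, 6]], rhs = [7.4158, 5.2675]ᵀ  (here Σu = 17.0000, Σ(u)² = 79.0000, Σln w = 5.2675, Σu·ln w = 7.4158).
Δ = 79.0000·6 − (17.0000)² = 185.0000; k = (7.4158·6 − 17.0000·5.2675)/185.0000 = -0.24353, ln C = (79.0000·5.2675 − 17.0000·7.4158)/185.0000 = 1.56791, so C = exp(1.56791) = 4.79660.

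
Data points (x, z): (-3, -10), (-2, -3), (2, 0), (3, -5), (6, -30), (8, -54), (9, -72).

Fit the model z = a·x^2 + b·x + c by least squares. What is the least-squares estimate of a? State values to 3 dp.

a = -0.994

Entries of AᵀA: Σx^2·x^2 = 12147, Σx^2·x = 1457, Σx^2 = 207, Σx·x = 207, Σx = 23, Σ1 = 7.
And Σx^2·z = -10515, Σx·z = -1239, Σz = -174.
AᵀA·[a, b, c]ᵀ = Aᵀz becomes [[12147, 1457, 207]; [1457, 207, 23]; [207, 23, 7]]·[a, b, c]ᵀ = [-10515, -1239, -174]ᵀ.
Solving the 3×3 system (Gaussian elimination) gives a = -655653/659554, b = 526809/659554, c = 90216/47111.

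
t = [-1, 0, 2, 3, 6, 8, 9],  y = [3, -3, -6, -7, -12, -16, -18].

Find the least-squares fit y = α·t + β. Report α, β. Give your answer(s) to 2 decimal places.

α = -1.88, β = -1.19

The normal equations are: 195·α + 27·β = -398;  27·α + 7·β = -59.
det = 195·7 − 27² = 636.
α = ((-398)·7 − 27·(-59))/636 = -1193/636; β = (195·(-59) − 27·(-398))/636 = -253/212.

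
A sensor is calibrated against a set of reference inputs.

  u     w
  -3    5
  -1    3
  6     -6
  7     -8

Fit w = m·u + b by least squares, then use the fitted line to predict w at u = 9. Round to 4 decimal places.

Normal-equation sums: Σu·u = 95, Σu = 9, Σ1 = 4.
And Σu·w = -110, Σw = -6.
Determinant 95·4 − 9² = 299.
m = ((-110)·4 − 9·(-6))/299 = -386/299; b = (95·(-6) − 9·(-110))/299 = 420/299.
At u = 9: ŵ = (-386/299)·(9) + (420/299)·(1) = -3054/299.

ŵ = -10.2140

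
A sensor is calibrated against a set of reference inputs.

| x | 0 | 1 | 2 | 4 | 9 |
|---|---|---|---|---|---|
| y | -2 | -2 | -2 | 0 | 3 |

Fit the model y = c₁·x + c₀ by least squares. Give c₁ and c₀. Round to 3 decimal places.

c₁ = 0.602, c₀ = -2.528

Normal-equation sums: Σx·x = 102, Σx = 16, Σ1 = 5.
For Aᵀy: Σx·y = 21, Σy = -3.
Δ = 102·5 − 16² = 254.
c₁ = (21·5 − 16·(-3))/254 = 153/254; c₀ = (102·(-3) − 16·21)/254 = -321/127.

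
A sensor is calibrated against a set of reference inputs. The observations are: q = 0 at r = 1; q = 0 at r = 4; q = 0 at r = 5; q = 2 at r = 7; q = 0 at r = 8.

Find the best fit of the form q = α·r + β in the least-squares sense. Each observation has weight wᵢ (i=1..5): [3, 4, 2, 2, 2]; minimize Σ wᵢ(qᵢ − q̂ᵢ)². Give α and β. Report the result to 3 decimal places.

From the data, Σwᵢ·r·r = 343, Σwᵢ·r = 59, Σwᵢ·1 = 13.
Moment sums: Σwᵢ·r·q = 28, Σwᵢ·q = 4.
MᵀWM·[α, β]ᵀ = MᵀWq becomes [[343, 59]; [59, 13]]·[α, β]ᵀ = [28, 4]ᵀ.
det = 343·13 − 59² = 978.
α = (28·13 − 59·4)/978 = 64/489; β = (343·4 − 59·28)/978 = -140/489.

α = 0.131, β = -0.286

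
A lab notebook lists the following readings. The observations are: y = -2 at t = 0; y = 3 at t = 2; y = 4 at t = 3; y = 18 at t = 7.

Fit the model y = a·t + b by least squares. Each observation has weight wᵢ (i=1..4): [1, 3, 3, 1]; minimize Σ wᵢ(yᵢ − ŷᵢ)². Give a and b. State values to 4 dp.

Setting ∂/∂a … = 0 gives: 88·a + 22·b = 180;  22·a + 8·b = 37.
Δ = 88·8 − 22² = 220.
a = (180·8 − 22·37)/220 = 313/110; b = (88·37 − 22·180)/220 = -16/5.

a = 2.8455, b = -3.2000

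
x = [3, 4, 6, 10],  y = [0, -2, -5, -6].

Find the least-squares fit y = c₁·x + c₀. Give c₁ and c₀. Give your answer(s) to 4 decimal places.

The normal equations are: 161·c₁ + 23·c₀ = -98;  23·c₁ + 4·c₀ = -13.
(Σx·x = 161, Σx = 23, Σ1 = 4, Σx·y = -98, Σy = -13.)
Δ = 161·4 − 23² = 115.
c₁ = ((-98)·4 − 23·(-13))/115 = -93/115; c₀ = (161·(-13) − 23·(-98))/115 = 7/5.

c₁ = -0.8087, c₀ = 1.4000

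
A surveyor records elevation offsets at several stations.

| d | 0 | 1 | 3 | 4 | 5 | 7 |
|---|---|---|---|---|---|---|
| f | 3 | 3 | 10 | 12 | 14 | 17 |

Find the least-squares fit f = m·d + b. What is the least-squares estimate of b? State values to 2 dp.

Sums needed: Σd·d = 100, Σd = 20, Σ1 = 6.
For Mᵀf: Σd·f = 270, Σf = 59.
Normal equations: [[100, 20]; [20, 6]]·[m, b]ᵀ = [270, 59]ᵀ.
det = 100·6 − 20² = 200.
m = (270·6 − 20·59)/200 = 11/5; b = (100·59 − 20·270)/200 = 5/2.

b = 2.50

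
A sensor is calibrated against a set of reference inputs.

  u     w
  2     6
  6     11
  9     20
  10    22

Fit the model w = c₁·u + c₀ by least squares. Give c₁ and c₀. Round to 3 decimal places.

From the data, Σu·u = 221, Σu = 27, Σ1 = 4.
And Σu·w = 478, Σw = 59.
Δ = 221·4 − 27² = 155.
c₁ = (478·4 − 27·59)/155 = 319/155; c₀ = (221·59 − 27·478)/155 = 133/155.

c₁ = 2.058, c₀ = 0.858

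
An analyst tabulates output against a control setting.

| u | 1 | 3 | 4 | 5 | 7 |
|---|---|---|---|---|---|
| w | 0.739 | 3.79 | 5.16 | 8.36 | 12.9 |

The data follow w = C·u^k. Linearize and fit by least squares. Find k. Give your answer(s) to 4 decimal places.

Let Y = ln w. Fitting Y = k·ln u + ln C by least squares:
Sums: Σln u = 6.0403, Σ(ln u)² = 9.5056, Σln w = 7.3515, Σln u·ln w = 12.1323.
Normal system: [[9.5056, 6.0403]; [6.0403, 5]]·[k, ln C]ᵀ = [12.1323, 7.3515]ᵀ.
Δ = 9.5056·5 − (6.0403)² = 11.0434; k = (12.1323·5 − 6.0403·7.3515)/11.0434 = 1.47204, ln C = (9.5056·7.3515 − 6.0403·12.1323)/11.0434 = -0.30799.

k = 1.4720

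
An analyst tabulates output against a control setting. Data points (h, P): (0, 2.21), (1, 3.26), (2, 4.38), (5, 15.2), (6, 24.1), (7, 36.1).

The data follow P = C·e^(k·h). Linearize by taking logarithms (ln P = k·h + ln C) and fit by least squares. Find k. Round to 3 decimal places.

k = 0.401

Taking logs, ln P = k·h + ln C, so regress ln P on h.
Σh = 21.0000, Σ(h)² = 115.0000, Σln P = 12.9416, Σh·ln P = 61.9396.
Equations: 115.0000·k + 21.0000·ln C = 61.9396;  21.0000·k + 6·ln C = 12.9416.
Solving (det = 249.0000): k = 0.40106, ln C = 0.75321.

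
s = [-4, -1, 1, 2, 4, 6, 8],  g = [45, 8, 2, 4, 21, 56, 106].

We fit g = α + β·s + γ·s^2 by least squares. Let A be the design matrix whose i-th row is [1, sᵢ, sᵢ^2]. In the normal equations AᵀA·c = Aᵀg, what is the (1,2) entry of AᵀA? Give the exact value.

16

Row 1 ↔ basis 1, column 2 ↔ basis s, so (AᵀA)_{1,2} = Σᵢ s = (1)·(-4) + (1)·(-1) + (1)·(1) + (1)·(2) + (1)·(4) + (1)·(6) + (1)·(8) = 16.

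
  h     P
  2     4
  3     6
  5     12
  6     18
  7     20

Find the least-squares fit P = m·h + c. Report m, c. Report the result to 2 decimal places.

m = 3.37, c = -3.51

Setting ∂/∂m … = 0 gives: 123·m + 23·c = 334;  23·m + 5·c = 60.
det = 123·5 − 23² = 86.
m = (334·5 − 23·60)/86 = 145/43; c = (123·60 − 23·334)/86 = -151/43.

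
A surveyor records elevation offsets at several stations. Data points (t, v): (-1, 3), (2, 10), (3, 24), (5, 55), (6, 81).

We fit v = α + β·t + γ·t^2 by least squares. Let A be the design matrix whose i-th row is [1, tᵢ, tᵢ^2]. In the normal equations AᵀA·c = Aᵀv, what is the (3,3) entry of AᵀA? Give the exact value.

2019

Row 3 ↔ basis t^2, column 3 ↔ basis t^2, so (AᵀA)_{3,3} = Σᵢ (t^2)·(t^2) = (1)·(1) + (4)·(4) + (9)·(9) + (25)·(25) + (36)·(36) = 2019.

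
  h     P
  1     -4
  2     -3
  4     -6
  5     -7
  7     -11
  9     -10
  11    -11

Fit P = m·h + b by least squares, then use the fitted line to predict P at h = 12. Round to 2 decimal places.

P̂ = -12.85

The normal equations are: 297·m + 39·b = -357;  39·m + 7·b = -52.
(Σh·h = 297, Σh = 39, Σ1 = 7, Σh·P = -357, ΣP = -52.)
Determinant 297·7 − 39² = 558.
m = ((-357)·7 − 39·(-52))/558 = -157/186; b = (297·(-52) − 39·(-357))/558 = -169/62.
At h = 12: P̂ = (-157/186)·(12) + (-169/62)·(1) = -797/62.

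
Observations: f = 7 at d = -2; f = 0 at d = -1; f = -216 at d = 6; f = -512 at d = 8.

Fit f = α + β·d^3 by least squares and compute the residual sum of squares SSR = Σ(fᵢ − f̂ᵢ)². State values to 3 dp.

Forming MᵀM = [[4, 719]; [719, 308865]] and Mᵀf = [-721, -308856]ᵀ gives MᵀM·[α, β]ᵀ = Mᵀf.
Δ = 4·308865 − 719² = 718499.
α = ((-721)·308865 − 719·(-308856))/718499 = -624201/718499; β = (4·(-308856) − 719·(-721))/718499 = -717025/718499.
Residuals: -82506/718499, -92824/718499, 305817/718499, -130487/718499; SSR = 175330/718499.

SSR = 0.244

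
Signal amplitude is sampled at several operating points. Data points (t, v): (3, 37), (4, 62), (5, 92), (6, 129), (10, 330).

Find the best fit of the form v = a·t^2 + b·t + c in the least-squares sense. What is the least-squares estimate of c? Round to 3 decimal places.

c = -3.941

Forming MᵀM = [[12258, 1432, 186]; [1432, 186, 28]; [186, 28, 5]] and Mᵀv = [41269, 4893, 650]ᵀ gives MᵀM·[a, b, c]ᵀ = Mᵀv.
Row-reducing yields a = 24569/8702, b = 44927/8702, c = -17149/4351.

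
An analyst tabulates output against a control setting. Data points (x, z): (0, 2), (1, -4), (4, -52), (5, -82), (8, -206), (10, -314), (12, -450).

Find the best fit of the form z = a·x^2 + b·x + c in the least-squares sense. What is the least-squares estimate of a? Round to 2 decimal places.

a = -2.98

Setting ∂/∂a … = 0 gives: 35714·a + 3430·b + 350·c = -112270;  3430·a + 350·b + 40·c = -10810;  350·a + 40·b + 7·c = -1106.
Inverting the 3×3 Gram matrix, [a, b, c]ᵀ = [-8699/2919, -3922/2085, 244/139]ᵀ.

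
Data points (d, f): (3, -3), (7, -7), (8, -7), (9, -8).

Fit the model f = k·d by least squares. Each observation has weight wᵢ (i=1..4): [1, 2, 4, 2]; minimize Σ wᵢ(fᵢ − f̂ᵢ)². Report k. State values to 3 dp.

Setting ∂/∂k … = 0 gives: 525·k = -475.
k = (-475)/525 = -0.904762.

k = -0.905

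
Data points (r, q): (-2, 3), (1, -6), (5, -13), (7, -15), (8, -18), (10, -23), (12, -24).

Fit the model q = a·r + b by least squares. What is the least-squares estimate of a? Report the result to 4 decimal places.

a = -1.9183

Setting ∂/∂a … = 0 gives: 387·a + 41·b = -844;  41·a + 7·b = -96.
det = 387·7 − 41² = 1028.
a = ((-844)·7 − 41·(-96))/1028 = -493/257; b = (387·(-96) − 41·(-844))/1028 = -637/257.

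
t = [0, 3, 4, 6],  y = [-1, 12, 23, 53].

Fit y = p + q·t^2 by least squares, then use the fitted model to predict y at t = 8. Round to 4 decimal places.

ŷ = 95.0918

Setting ∂/∂p … = 0 gives: 4·p + 61·q = 87;  61·p + 1633·q = 2384.
Eliminating q: 1633·(row 1) − 61·(row 2) gives 2811·p = 1633·87 − 61·2384 = -3353, so p = -3353/2811.
Then q = (2384 − 61·(-3353/2811))/1633 = 4229/2811.
At t = 8: ŷ = (-3353/2811)·(1) + (4229/2811)·(64) = 89101/937.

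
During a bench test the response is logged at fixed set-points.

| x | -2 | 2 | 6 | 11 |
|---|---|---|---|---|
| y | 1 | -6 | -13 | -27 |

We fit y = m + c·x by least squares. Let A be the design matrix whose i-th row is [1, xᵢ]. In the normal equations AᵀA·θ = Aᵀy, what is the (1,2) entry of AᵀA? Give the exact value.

17

Row 1 ↔ basis 1, column 2 ↔ basis x, so (AᵀA)_{1,2} = Σᵢ x = (1)·(-2) + (1)·(2) + (1)·(6) + (1)·(11) = 17.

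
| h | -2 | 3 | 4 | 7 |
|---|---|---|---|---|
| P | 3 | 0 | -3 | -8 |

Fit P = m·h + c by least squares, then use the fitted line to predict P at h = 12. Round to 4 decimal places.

P̂ = -12.7143

Compute the Gram sums: Σh·h = 78, Σh = 12, Σ1 = 4.
Moment sums: Σh·P = -74, ΣP = -8.
XᵀX·[m, c]ᵀ = XᵀP becomes [[78, 12]; [12, 4]]·[m, c]ᵀ = [-74, -8]ᵀ.
Eliminating c: 4·(row 1) − 12·(row 2) gives 168·m = 4·(-74) − 12·(-8) = -200, so m = -25/21.
Then c = ((-8) − 12·(-25/21))/4 = 11/7.
At h = 12: P̂ = (-25/21)·(12) + (11/7)·(1) = -89/7.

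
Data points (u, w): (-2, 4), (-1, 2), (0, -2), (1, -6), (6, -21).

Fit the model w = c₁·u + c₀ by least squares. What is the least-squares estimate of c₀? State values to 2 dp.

c₀ = -2.05

With design matrix M, MᵀM = [[42, 4]; [4, 5]] and Mᵀw = [-142, -23]ᵀ.
Determinant 42·5 − 4² = 194.
c₁ = ((-142)·5 − 4·(-23))/194 = -309/97; c₀ = (42·(-23) − 4·(-142))/194 = -199/97.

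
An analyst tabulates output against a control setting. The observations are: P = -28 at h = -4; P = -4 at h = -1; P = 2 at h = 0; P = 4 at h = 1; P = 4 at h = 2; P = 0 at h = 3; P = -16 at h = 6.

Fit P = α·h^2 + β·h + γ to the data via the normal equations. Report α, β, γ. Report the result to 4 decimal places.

With design matrix X, XᵀX = [[1651, 187, 67]; [187, 67, 7]; [67, 7, 7]] and XᵀP = [-1008, 32, -38]ᵀ.
Row-reducing yields α = -915/898, β = 8633/2694, γ = 1508/1347.

α = -1.0189, β = 3.2045, γ = 1.1195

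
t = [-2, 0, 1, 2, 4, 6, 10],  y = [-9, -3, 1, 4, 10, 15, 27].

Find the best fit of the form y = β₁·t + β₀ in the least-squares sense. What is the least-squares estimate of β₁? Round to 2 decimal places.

Entries of MᵀM: Σt·t = 161, Σt = 21, Σ1 = 7.
And Σt·y = 427, Σy = 45.
det = 161·7 − 21² = 686.
β₁ = (427·7 − 21·45)/686 = 146/49; β₀ = (161·45 − 21·427)/686 = -123/49.

β₁ = 2.98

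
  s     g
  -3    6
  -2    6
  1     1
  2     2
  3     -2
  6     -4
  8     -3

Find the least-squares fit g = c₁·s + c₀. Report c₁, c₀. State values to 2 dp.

c₁ = -0.97, c₀ = 2.93

Compute the Gram sums: Σs·s = 127, Σs = 15, Σ1 = 7.
Right-hand side: Σs·g = -79, Σg = 6.
Eliminating c₀: 7·(row 1) − 15·(row 2) gives 664·c₁ = 7·(-79) − 15·6 = -643, so c₁ = -643/664.
Then c₀ = (6 − 15·(-643/664))/7 = 1947/664.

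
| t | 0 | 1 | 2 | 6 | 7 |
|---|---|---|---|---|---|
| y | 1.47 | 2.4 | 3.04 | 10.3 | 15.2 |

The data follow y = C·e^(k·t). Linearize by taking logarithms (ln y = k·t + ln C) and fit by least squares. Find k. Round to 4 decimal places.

k = 0.3190

Taking logs, ln y = k·t + ln C, so regress ln y on t.
Over the data: Σt = 16.0000, Σ(t)² = 90.0000, Σln y = 7.4260, Σt·ln y = 36.1411.
Normal system: [[90.0000, 16.0000]; [16.0000, 5]]·[k, ln C]ᵀ = [36.1411, 7.4260]ᵀ.
Solving (det = 194.0000): k = 0.31902, ln C = 0.46435.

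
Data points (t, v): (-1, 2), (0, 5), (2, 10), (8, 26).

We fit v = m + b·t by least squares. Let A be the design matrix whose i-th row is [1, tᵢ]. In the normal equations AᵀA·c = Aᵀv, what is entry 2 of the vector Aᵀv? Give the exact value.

Entry 2 ↔ basis t, so (Aᵀv)_{2} = Σᵢ (t)·vᵢ = (-1)·(2) + (0)·(5) + (2)·(10) + (8)·(26) = 226.

226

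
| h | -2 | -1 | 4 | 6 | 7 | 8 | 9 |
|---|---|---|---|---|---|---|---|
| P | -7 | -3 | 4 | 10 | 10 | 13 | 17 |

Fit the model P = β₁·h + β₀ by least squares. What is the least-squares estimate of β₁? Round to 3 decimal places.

β₁ = 1.980

The normal equations are: 251·β₁ + 31·β₀ = 420;  31·β₁ + 7·β₀ = 44.
Determinant 251·7 − 31² = 796.
β₁ = (420·7 − 31·44)/796 = 394/199; β₀ = (251·44 − 31·420)/796 = -494/199.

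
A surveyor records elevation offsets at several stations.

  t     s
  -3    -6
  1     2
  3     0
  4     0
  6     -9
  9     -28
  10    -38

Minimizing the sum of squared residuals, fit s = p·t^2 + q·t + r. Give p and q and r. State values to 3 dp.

With design matrix X, XᵀX = [[18276, 2010, 252]; [2010, 252, 30]; [252, 30, 7]] and Xᵀs = [-6444, -666, -79]ᵀ.
Row-reducing yields p = -27190/52721, q = 65012/52721, r = 105223/52721.

p = -0.516, q = 1.233, r = 1.996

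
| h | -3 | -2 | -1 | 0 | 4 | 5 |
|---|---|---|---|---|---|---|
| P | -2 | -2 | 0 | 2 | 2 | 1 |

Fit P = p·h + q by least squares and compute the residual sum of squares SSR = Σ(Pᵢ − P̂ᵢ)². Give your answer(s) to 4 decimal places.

SSR = 7.3707

With design matrix M, MᵀM = [[55, 3]; [3, 6]] and MᵀP = [23, 1]ᵀ.
det = 55·6 − 3² = 321.
p = (23·6 − 3·1)/321 = 45/107; q = (55·1 − 3·23)/321 = -14/321.
Residuals: -223/321, -358/321, 149/321, 656/321, 116/321, -340/321; SSR = 2366/321.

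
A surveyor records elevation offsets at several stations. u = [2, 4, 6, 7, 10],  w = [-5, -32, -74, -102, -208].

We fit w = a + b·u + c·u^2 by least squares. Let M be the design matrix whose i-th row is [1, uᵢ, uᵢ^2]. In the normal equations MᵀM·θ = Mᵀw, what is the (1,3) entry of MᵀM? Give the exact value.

Row 1 ↔ basis 1, column 3 ↔ basis u^2, so (MᵀM)_{1,3} = Σᵢ u^2 = (1)·(4) + (1)·(16) + (1)·(36) + (1)·(49) + (1)·(100) = 205.

205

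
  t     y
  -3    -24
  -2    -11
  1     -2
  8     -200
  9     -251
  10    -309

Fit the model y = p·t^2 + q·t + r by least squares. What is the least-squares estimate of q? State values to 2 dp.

The normal equations are: 20755·p + 2207·q + 259·r = -64293;  2207·p + 259·q + 23·r = -6857;  259·p + 23·q + 6·r = -797.
(Σt^2·t^2 = 20755, Σt^2·t = 2207, Σt^2 = 259, Σt·t = 259, Σt = 23, Σ1 = 6, Σt^2·y = -64293, Σt·y = -6857, Σy = -797.)
Row-reducing yields p = -73501/24225, q = -83618/121125, r = 1864/2375.

q = -0.69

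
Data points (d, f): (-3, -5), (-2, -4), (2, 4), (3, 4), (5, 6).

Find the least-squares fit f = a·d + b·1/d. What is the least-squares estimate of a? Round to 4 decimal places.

a = 1.0554

XᵀX·[a, b]ᵀ = Xᵀf reads: 51·a + 5·b = 73;  5·a + (343/450)·b = 41/5.
(Σd·d = 51, Σd·1/d = 5, Σ1/d·1/d = 343/450, Σd·f = 73, Σ1/d·f = 41/5.)
Eliminating b: (343/450)·(row 1) − 5·(row 2) gives (2081/150)·a = (343/450)·73 − 5·(41/5) = 6589/450, so a = 6589/6243.
Then b = ((41/5) − 5·(6589/6243))/(343/450) = 7980/2081.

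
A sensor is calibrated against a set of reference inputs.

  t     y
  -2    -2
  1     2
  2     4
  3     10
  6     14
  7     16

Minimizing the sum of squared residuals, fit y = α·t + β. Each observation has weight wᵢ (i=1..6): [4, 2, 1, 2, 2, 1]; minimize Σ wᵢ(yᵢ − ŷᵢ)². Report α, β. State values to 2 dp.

α = 2.06, β = 1.73

Forming AᵀWA = [[161, 21]; [21, 12]] and AᵀWy = [368, 64]ᵀ gives AᵀWA·[α, β]ᵀ = AᵀWy.
Determinant 161·12 − 21² = 1491.
α = (368·12 − 21·64)/1491 = 1024/497; β = (161·64 − 21·368)/1491 = 368/213.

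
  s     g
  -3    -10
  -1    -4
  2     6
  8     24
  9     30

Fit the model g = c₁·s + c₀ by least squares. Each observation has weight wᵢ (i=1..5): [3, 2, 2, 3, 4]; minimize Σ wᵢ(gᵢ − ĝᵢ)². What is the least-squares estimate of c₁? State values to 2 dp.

Sums needed: Σwᵢ·s·s = 553, Σwᵢ·s = 53, Σwᵢ·1 = 14.
And Σwᵢ·s·g = 1778, Σwᵢ·g = 166.
So XᵀWX·[c₁, c₀]ᵀ = XᵀWg: [[553, 53]; [53, 14]]·[c₁, c₀]ᵀ = [1778, 166]ᵀ.
det = 553·14 − 53² = 4933.
c₁ = (1778·14 − 53·166)/4933 = 16094/4933; c₀ = (553·166 − 53·1778)/4933 = -2436/4933.

c₁ = 3.26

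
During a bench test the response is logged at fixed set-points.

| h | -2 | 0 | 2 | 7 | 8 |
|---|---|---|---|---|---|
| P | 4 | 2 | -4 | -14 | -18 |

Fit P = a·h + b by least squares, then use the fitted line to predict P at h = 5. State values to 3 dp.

P̂ = -10.421

AᵀA·[a, b]ᵀ = AᵀP reads: 121·a + 15·b = -258;  15·a + 5·b = -30.
Δ = 121·5 − 15² = 380.
a = ((-258)·5 − 15·(-30))/380 = -42/19; b = (121·(-30) − 15·(-258))/380 = 12/19.
At h = 5: P̂ = (-42/19)·(5) + (12/19)·(1) = -198/19.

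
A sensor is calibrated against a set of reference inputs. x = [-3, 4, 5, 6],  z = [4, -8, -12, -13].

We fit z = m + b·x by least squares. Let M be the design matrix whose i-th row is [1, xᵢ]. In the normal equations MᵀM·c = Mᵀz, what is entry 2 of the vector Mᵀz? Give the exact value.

-182

Entry 2 ↔ basis x, so (Mᵀz)_{2} = Σᵢ (x)·zᵢ = (-3)·(4) + (4)·(-8) + (5)·(-12) + (6)·(-13) = -182.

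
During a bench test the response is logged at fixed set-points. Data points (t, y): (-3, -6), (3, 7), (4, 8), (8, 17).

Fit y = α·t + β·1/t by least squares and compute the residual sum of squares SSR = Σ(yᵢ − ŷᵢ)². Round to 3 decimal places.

SSR = 0.765

With design matrix A, AᵀA = [[98, 4]; [4, 173/576]] and Aᵀy = [207, 203/24]ᵀ.
Eliminating β: (173/576)·(row 1) − 4·(row 2) gives (3869/288)·α = (173/576)·207 − 4·(203/24) = 5441/192, so α = 16323/7738.
Then β = ((203/24) − 4·(16323/7738))/(173/576) = 264/3869.
Residuals: 2717/7738, 5021/7738, -1760/3869, 448/3869; SSR = 5917/7738.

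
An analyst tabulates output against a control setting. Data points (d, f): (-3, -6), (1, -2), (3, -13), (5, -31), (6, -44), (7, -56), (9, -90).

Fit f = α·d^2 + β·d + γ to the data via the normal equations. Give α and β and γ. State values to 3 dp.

With design matrix A, AᵀA = [[11046, 1414, 210]; [1414, 210, 28]; [210, 28, 7]] and Aᵀf = [-12566, -1644, -242]ᵀ.
Inverting the 3×3 Gram matrix, [α, β, γ]ᵀ = [-4713/4844, -5809/4844, -1419/2422]ᵀ.

α = -0.973, β = -1.199, γ = -0.586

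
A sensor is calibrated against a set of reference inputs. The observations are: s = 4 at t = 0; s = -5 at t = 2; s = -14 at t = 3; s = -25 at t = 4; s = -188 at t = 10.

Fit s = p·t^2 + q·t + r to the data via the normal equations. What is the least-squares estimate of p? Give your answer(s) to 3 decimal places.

With design matrix A, AᵀA = [[10353, 1099, 129]; [1099, 129, 19]; [129, 19, 5]] and Aᵀs = [-19346, -2032, -228]ᵀ.
Solving the 3×3 system (Gaussian elimination) gives p = -34447/17732, q = 5333/17732, r = 14972/4433.

p = -1.943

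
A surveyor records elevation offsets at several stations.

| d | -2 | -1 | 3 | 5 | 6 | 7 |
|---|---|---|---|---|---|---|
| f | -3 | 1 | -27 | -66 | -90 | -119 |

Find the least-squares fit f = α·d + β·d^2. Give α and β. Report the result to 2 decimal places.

Sums needed: Σd·d = 124, Σd·d^2 = 702, Σd^2·d^2 = 4420.
For Aᵀf: Σd·f = -1779, Σd^2·f = -10975.
AᵀA·[α, β]ᵀ = Aᵀf becomes [[124, 702]; [702, 4420]]·[α, β]ᵀ = [-1779, -10975]ᵀ.
det = 124·4420 − 702² = 55276.
α = ((-1779)·4420 − 702·(-10975))/55276 = -6105/2126; β = (124·(-10975) − 702·(-1779))/55276 = -56021/27638.

α = -2.87, β = -2.03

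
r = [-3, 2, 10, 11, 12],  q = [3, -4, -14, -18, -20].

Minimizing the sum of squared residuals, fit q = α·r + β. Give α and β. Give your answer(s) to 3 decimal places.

α = -1.477, β = -1.148

Sums needed: Σr·r = 378, Σr = 32, Σ1 = 5.
Moment sums: Σr·q = -595, Σq = -53.
Normal equations: [[378, 32]; [32, 5]]·[α, β]ᵀ = [-595, -53]ᵀ.
Eliminating β: 5·(row 1) − 32·(row 2) gives 866·α = 5·(-595) − 32·(-53) = -1279, so α = -1279/866.
Then β = ((-53) − 32·(-1279/866))/5 = -497/433.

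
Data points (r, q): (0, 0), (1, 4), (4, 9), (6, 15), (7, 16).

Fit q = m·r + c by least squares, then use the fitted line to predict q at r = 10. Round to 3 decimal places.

XᵀX·[m, c]ᵀ = Xᵀq reads: 102·m + 18·c = 242;  18·m + 5·c = 44.
det = 102·5 − 18² = 186.
m = (242·5 − 18·44)/186 = 209/93; c = (102·44 − 18·242)/186 = 22/31.
At r = 10: q̂ = (209/93)·(10) + (22/31)·(1) = 2156/93.

q̂ = 23.183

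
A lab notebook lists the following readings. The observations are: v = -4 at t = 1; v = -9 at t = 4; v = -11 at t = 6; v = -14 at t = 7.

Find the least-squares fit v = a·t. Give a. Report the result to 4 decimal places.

a = -2.0000

Entries of XᵀX: Σt·t = 102.
For Xᵀv: Σt·v = -204.
Hence a = -204 / 102 ≈ -2.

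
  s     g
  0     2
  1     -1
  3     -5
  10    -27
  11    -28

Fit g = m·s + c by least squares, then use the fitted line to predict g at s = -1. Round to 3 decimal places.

Entries of XᵀX: Σs·s = 231, Σs = 25, Σ1 = 5.
And Σs·g = -594, Σg = -59.
XᵀX·[m, c]ᵀ = Xᵀg becomes [[231, 25]; [25, 5]]·[m, c]ᵀ = [-594, -59]ᵀ.
Δ = 231·5 − 25² = 530.
m = ((-594)·5 − 25·(-59))/530 = -299/106; c = (231·(-59) − 25·(-594))/530 = 1221/530.
At s = -1: ĝ = (-299/106)·(-1) + (1221/530)·(1) = 1358/265.

ĝ = 5.125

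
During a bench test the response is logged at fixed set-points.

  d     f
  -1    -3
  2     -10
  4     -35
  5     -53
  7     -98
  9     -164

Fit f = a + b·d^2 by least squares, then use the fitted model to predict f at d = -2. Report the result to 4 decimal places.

f̂ = -9.9879

XᵀX·[a, b]ᵀ = Xᵀf reads: 6·a + 176·b = -363;  176·a + 9860·b = -20014.
Eliminating b: 9860·(row 1) − 176·(row 2) gives 28184·a = 9860·(-363) − 176·(-20014) = -56716, so a = -14179/7046.
Then b = ((-20014) − 176·(-14179/7046))/9860 = -14049/7046.
At d = -2: f̂ = (-14179/7046)·(1) + (-14049/7046)·(4) = -70375/7046.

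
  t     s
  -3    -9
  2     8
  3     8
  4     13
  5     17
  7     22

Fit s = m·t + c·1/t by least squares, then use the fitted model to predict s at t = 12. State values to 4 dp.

ŝ = 37.7828

The normal system MᵀM·[m, c]ᵀ = Mᵀs is [[112, 6]; [6, 104981/176400]]·[m, c]ᵀ = [358, 8173/420]ᵀ.
det = 112·(104981/176400) − 6² = 48281/1575.
m = (358·(104981/176400) − 6·(8173/420))/(48281/1575) = 8493619/2703736; c = (112·(8173/420) − 6·358)/(48281/1575) = 49560/48281.
At t = 12: ŝ = (8493619/2703736)·(12) + (49560/48281)·(1/12) = 25538677/675934.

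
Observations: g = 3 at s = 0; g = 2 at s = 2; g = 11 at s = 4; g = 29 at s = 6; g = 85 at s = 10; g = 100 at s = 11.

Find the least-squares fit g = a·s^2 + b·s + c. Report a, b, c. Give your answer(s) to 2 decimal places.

a = 0.94, b = -1.32, c = 2.05

With design matrix X, XᵀX = [[26209, 2619, 277]; [2619, 277, 33]; [277, 33, 6]] and Xᵀg = [21828, 2172, 230]ᵀ.
Inverting the 3×3 Gram matrix, [a, b, c]ᵀ = [115357/122354, -161241/122354, 125707/61177]ᵀ.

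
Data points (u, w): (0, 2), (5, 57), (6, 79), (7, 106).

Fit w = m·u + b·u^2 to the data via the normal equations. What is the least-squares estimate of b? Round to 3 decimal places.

b = 1.883

Setting ∂/∂m … = 0 gives: 110·m + 684·b = 1501;  684·m + 4322·b = 9463.
(Σu·u = 110, Σu·u^2 = 684, Σu^2·u^2 = 4322, Σu·w = 1501, Σu^2·w = 9463.)
Eliminating b: 4322·(row 1) − 684·(row 2) gives 7564·m = 4322·1501 − 684·9463 = 14630, so m = 7315/3782.
Then b = (9463 − 684·(7315/3782))/4322 = 7123/3782.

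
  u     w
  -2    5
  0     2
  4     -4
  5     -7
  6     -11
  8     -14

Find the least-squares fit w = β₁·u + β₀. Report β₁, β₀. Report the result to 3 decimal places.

β₁ = -1.923, β₀ = 1.897

From the data, Σu·u = 145, Σu = 21, Σ1 = 6.
Moment sums: Σu·w = -239, Σw = -29.
AᵀA·[β₁, β₀]ᵀ = Aᵀw becomes [[145, 21]; [21, 6]]·[β₁, β₀]ᵀ = [-239, -29]ᵀ.
Eliminating β₀: 6·(row 1) − 21·(row 2) gives 429·β₁ = 6·(-239) − 21·(-29) = -825, so β₁ = -25/13.
Then β₀ = ((-29) − 21·(-25/13))/6 = 74/39.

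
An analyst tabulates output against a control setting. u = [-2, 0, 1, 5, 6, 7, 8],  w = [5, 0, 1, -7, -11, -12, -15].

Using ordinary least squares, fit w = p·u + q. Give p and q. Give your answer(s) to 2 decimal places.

From the data, Σu·u = 179, Σu = 25, Σ1 = 7.
Right-hand side: Σu·w = -314, Σw = -39.
So AᵀA·[p, q]ᵀ = Aᵀw: [[179, 25]; [25, 7]]·[p, q]ᵀ = [-314, -39]ᵀ.
Eliminating q: 7·(row 1) − 25·(row 2) gives 628·p = 7·(-314) − 25·(-39) = -1223, so p = -1223/628.
Then q = ((-39) − 25·(-1223/628))/7 = 869/628.

p = -1.95, q = 1.38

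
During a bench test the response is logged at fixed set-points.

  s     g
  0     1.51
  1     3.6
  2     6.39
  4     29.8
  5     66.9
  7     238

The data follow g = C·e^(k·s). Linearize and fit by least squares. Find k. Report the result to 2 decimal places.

k = 0.73

Let Y = ln g. Fitting Y = k·s + ln C by least squares:
Over the data: Σs = 19.0000, Σ(s)² = 95.0000, Σln g = 16.6178, Σs·ln g = 77.8903.
Normal system: [[95.0000, 19.0000]; [19.0000, 6]]·[k, ln C]ᵀ = [77.8903, 16.6178]ᵀ.
Slope k = (n·Σs·ln g − Σs·Σln g)/(n·Σ(s)² − (Σs)²) = (6·77.8903 − 19.0000·16.6178)/209.0000 = 0.72538; ln C = (Σln g − k·Σs)/n = 0.47259.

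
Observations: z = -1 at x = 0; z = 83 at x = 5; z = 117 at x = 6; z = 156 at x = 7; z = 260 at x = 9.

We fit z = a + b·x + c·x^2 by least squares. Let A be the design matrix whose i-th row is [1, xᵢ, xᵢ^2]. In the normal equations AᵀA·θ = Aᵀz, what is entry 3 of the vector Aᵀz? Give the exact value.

Entry 3 ↔ basis x^2, so (Aᵀz)_{3} = Σᵢ (x^2)·zᵢ = (0)·(-1) + (25)·(83) + (36)·(117) + (49)·(156) + (81)·(260) = 34991.

34991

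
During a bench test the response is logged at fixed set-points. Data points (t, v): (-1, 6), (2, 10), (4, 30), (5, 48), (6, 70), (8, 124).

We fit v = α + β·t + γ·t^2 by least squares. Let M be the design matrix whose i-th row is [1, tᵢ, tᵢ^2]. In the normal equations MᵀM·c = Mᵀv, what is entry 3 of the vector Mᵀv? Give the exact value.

Entry 3 ↔ basis t^2, so (Mᵀv)_{3} = Σᵢ (t^2)·vᵢ = (1)·(6) + (4)·(10) + (16)·(30) + (25)·(48) + (36)·(70) + (64)·(124) = 12182.

12182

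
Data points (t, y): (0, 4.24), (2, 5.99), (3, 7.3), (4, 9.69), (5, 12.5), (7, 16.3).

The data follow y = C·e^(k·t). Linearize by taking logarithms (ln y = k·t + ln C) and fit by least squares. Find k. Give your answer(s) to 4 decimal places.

k = 0.2020

Let Y = ln y. Fitting Y = k·t + ln C by least squares:
Σt = 21.0000, Σ(t)² = 103.0000, Σln y = 12.8105, Σt·ln y = 50.7950.
Equations: 103.0000·k + 21.0000·ln C = 50.7950;  21.0000·k + 6·ln C = 12.8105.
Slope k = (n·Σt·ln y − Σt·Σln y)/(n·Σ(t)² − (Σt)²) = (6·50.7950 − 21.0000·12.8105)/177.0000 = 0.20197; ln C = (Σln y − k·Σt)/n = 1.42818.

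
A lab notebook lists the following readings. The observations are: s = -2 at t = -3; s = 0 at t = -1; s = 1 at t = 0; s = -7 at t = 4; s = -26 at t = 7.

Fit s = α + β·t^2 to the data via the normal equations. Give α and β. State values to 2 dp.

α = 1.51, β = -0.55

Sums needed: Σ1 = 5, Σt^2 = 75, Σt^2·t^2 = 2739.
For Mᵀs: Σs = -34, Σt^2·s = -1404.
MᵀM·[α, β]ᵀ = Mᵀs becomes [[5, 75]; [75, 2739]]·[α, β]ᵀ = [-34, -1404]ᵀ.
Δ = 5·2739 − 75² = 8070.
α = ((-34)·2739 − 75·(-1404))/8070 = 2029/1345; β = (5·(-1404) − 75·(-34))/8070 = -149/269.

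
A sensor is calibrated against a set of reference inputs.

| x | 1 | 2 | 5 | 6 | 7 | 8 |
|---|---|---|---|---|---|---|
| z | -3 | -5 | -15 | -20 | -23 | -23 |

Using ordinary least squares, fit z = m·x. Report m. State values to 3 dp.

The normal equations are: 179·m = -553.
(Σx·x = 179, Σx·z = -553.)
m = (-553)/179 = -3.08939.

m = -3.089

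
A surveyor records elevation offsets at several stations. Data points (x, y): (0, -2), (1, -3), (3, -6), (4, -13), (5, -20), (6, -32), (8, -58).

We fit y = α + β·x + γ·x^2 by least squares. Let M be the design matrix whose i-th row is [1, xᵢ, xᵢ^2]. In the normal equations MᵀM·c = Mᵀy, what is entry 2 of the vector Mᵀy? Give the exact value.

-829

Entry 2 ↔ basis x, so (Mᵀy)_{2} = Σᵢ (x)·yᵢ = (0)·(-2) + (1)·(-3) + (3)·(-6) + (4)·(-13) + (5)·(-20) + (6)·(-32) + (8)·(-58) = -829.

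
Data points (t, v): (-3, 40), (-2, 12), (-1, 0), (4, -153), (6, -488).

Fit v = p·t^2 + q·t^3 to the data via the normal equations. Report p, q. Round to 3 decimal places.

p = -1.511, q = -2.008

Compute the Gram sums: Σt^2·t^2 = 1650, Σt^2·t^3 = 8524, Σt^3·t^3 = 51546.
Moment sums: Σt^2·v = -19608, Σt^3·v = -116376.
So AᵀA·[p, q]ᵀ = Aᵀv: [[1650, 8524]; [8524, 51546]]·[p, q]ᵀ = [-19608, -116376]ᵀ.
Δ = 1650·51546 − 8524² = 12392324.
p = ((-19608)·51546 − 8524·(-116376))/12392324 = -668748/442583; q = (1650·(-116376) − 8524·(-19608))/12392324 = -888636/442583.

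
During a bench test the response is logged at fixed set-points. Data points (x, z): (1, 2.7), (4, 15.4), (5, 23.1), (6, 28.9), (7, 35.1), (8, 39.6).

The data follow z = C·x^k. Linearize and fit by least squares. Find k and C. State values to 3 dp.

k = 1.311, C = 2.680

Linearized form: ln z = k·ln x + ln C. From the 6 transformed points,
Σln x = 8.8128, Σ(ln x)² = 15.8331, Σln z = 17.4683, Σln x·ln z = 29.4450.
Equations: 15.8331·k + 8.8128·ln C = 29.4450;  8.8128·k + 6·ln C = 17.4683.
Solving (det = 17.3327): k = 1.31109, ln C = 0.98565, so C = exp(0.98565) = 2.67955.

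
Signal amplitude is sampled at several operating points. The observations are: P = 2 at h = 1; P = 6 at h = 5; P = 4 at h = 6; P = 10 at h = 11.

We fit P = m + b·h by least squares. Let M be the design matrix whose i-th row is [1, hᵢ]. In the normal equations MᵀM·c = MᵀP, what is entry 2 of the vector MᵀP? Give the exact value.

Entry 2 ↔ basis h, so (MᵀP)_{2} = Σᵢ (h)·Pᵢ = (1)·(2) + (5)·(6) + (6)·(4) + (11)·(10) = 166.

166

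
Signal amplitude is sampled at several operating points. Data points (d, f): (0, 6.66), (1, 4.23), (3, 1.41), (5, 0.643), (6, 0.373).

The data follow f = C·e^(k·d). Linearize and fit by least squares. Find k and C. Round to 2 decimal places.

Taking logs, ln f = k·d + ln C, so regress ln f on d.
Σd = 15.0000, Σ(d)² = 71.0000, Σln f = 2.2541, Σd·ln f = -5.6521.
Equations: 71.0000·k + 15.0000·ln C = -5.6521;  15.0000·k + 5·ln C = 2.2541.
Δ = 71.0000·5 − (15.0000)² = 130.0000; k = (-5.6521·5 − 15.0000·2.2541)/130.0000 = -0.47748, ln C = (71.0000·2.2541 − 15.0000·-5.6521)/130.0000 = 1.88327, so C = exp(1.88327) = 6.57496.

k = -0.48, C = 6.57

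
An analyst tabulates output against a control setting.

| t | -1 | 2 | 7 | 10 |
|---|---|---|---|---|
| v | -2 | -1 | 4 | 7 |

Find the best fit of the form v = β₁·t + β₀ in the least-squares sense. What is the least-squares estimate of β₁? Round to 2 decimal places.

With design matrix M, MᵀM = [[154, 18]; [18, 4]] and Mᵀv = [98, 8]ᵀ.
Determinant 154·4 − 18² = 292.
β₁ = (98·4 − 18·8)/292 = 62/73; β₀ = (154·8 − 18·98)/292 = -133/73.

β₁ = 0.85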